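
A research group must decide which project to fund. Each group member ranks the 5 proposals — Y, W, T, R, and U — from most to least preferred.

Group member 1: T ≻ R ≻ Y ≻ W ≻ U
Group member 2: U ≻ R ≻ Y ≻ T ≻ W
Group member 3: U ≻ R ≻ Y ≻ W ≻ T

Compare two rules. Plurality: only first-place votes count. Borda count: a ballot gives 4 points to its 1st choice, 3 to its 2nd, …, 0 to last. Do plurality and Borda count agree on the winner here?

No

Plurality first-place counts: Y 0, W 0, T 1, R 0, U 2 → U.
Borda totals: Y 6, W 2, T 5, R 9, U 8 → R.
The two rules disagree: plurality picks U, Borda picks R.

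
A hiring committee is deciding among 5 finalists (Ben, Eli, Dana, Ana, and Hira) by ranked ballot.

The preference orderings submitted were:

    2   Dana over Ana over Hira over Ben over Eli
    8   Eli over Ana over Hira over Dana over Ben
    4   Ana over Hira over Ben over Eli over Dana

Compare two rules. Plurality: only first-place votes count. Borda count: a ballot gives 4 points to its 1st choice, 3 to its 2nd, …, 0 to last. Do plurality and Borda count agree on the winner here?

No

Plurality first-place counts: Ben 0, Eli 8, Dana 2, Ana 4, Hira 0 → Eli.
Borda totals: Ben 10, Eli 36, Dana 16, Ana 46, Hira 32 → Ana.
The two rules disagree: plurality picks Eli, Borda picks Ana.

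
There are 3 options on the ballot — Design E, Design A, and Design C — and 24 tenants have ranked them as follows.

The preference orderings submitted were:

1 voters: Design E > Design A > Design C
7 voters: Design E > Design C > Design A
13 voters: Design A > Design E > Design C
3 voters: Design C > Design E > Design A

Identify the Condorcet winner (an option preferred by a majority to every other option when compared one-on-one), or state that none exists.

Design A

Head-to-head results (24 voters total):
Design E vs Design A: Design A wins 13–11.
Design E vs Design C: Design E wins 21–3.
Design A vs Design C: Design A wins 14–10.
Design A beats each rival — Design E (13–11), Design C (14–10) — so Design A is the Condorcet winner.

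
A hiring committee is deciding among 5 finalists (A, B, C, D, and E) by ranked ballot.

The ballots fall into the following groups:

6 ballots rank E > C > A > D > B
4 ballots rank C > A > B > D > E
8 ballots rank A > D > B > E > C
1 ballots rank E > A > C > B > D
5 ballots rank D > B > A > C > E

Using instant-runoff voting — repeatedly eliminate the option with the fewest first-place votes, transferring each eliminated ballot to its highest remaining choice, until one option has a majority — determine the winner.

A

Round 1: A 8, E 7, D 5, C 4, B 0. B has the fewest and is eliminated.
Round 2: A 8, E 7, D 5, C 4. C has the fewest and is eliminated.
Round 3: A 12, E 7, D 5. D has the fewest and is eliminated.
Round 4: A 17, E 7. A has a majority.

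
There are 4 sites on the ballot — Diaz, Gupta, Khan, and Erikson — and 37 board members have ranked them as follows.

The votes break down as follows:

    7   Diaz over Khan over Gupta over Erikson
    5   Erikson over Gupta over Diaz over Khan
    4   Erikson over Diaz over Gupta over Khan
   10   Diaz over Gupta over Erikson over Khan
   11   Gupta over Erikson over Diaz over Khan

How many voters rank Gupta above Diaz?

16

Ballots ranking Gupta above Diaz: 5+11 = 16.
Ballots ranking Diaz above Gupta: 7+4+10 = 21.
So 16 of 37 voters prefer Gupta to Diaz.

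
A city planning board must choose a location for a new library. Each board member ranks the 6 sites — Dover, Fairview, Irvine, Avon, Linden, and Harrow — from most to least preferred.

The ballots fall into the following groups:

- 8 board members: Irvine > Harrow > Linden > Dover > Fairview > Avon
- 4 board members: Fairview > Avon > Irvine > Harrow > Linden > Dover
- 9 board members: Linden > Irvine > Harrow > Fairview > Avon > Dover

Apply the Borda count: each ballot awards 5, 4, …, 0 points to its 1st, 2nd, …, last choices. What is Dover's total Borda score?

16

Borda scores:
  Dover: 8·2 + 4·0 + 9·0 = 16
  Fairview: 8·1 + 4·5 + 9·2 = 46
  Irvine: 8·5 + 4·3 + 9·4 = 88
  Avon: 8·0 + 4·4 + 9·1 = 25
  Linden: 8·3 + 4·1 + 9·5 = 73
  Harrow: 8·4 + 4·2 + 9·3 = 67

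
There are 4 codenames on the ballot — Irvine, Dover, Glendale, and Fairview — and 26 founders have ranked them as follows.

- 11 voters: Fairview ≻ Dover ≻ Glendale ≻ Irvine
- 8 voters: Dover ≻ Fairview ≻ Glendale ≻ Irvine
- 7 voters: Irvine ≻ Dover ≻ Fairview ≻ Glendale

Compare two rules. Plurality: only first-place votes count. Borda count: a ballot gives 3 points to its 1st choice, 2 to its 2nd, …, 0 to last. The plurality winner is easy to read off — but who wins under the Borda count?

Plurality first-place counts: Irvine 7, Dover 8, Glendale 0, Fairview 11 → Fairview.
Borda totals: Irvine 21, Dover 60, Glendale 19, Fairview 56 → Dover.

Dover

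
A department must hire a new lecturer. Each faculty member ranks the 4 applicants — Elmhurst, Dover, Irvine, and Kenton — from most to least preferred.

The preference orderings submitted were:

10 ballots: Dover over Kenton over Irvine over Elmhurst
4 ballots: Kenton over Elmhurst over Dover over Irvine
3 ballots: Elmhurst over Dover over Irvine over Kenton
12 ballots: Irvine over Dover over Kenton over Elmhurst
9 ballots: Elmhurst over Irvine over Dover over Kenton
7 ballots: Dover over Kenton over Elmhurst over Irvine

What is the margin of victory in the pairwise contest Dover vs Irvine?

3

Ballots ranking Dover above Irvine: 10+4+3+7 = 24.
Ballots ranking Irvine above Dover: 12+9 = 21.
Dover wins 24–21, a margin of 3.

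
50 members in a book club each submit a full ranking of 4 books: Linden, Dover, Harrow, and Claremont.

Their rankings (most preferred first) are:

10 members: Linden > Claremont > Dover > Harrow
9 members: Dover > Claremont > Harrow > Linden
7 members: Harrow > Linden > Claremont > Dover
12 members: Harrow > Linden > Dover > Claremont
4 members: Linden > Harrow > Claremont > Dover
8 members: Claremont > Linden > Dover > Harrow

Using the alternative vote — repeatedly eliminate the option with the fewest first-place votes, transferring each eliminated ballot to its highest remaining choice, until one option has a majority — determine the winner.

Harrow

Round 1: Harrow 19, Linden 14, Dover 9, Claremont 8. Claremont has the fewest and is eliminated.
Round 2: Linden 22, Harrow 19, Dover 9. Dover has the fewest and is eliminated.
Round 3: Harrow 28, Linden 22. Harrow has a majority.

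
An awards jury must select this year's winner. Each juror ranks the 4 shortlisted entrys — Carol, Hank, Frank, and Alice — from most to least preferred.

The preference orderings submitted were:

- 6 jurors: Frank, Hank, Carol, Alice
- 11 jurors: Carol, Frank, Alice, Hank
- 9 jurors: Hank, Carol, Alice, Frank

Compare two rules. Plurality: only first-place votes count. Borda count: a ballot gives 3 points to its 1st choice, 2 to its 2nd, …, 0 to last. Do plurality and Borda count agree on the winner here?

Yes

Plurality first-place counts: Carol 11, Hank 9, Frank 6, Alice 0 → Carol.
Borda totals: Carol 57, Hank 39, Frank 40, Alice 20 → Carol.
The two rules agree on Carol.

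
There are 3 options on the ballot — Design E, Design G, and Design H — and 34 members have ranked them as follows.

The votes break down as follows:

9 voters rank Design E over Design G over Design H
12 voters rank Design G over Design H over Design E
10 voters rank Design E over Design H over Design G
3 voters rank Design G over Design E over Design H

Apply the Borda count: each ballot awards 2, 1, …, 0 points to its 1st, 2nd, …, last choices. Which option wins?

Design E

Borda scores:
  Design E: 9·2 + 12·0 + 10·2 + 3·1 = 41
  Design G: 9·1 + 12·2 + 10·0 + 3·2 = 39
  Design H: 9·0 + 12·1 + 10·1 + 3·0 = 22
Design E has the highest total.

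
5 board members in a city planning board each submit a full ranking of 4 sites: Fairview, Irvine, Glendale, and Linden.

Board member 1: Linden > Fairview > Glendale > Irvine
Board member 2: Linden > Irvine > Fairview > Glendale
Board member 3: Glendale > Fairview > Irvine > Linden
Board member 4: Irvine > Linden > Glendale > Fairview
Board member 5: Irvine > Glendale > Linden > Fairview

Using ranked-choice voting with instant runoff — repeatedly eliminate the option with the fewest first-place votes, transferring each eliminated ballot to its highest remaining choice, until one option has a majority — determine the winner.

Irvine

Round 1: Irvine 2, Linden 2, Glendale 1, Fairview 0. Fairview has the fewest and is eliminated.
Round 2: Irvine 2, Linden 2, Glendale 1. Glendale has the fewest and is eliminated.
Round 3: Irvine 3, Linden 2. Irvine has a majority.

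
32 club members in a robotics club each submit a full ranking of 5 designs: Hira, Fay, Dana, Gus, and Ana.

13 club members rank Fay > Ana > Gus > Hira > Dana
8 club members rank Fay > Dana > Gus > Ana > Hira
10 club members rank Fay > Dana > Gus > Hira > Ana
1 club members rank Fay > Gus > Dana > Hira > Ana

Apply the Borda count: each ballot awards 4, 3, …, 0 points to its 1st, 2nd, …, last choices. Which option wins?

Fay

Borda scores:
  Hira: 13·1 + 8·0 + 10·1 + 1 = 24
  Fay: 13·4 + 8·4 + 10·4 + 4 = 128
  Dana: 13·0 + 8·3 + 10·3 + 2 = 56
  Gus: 13·2 + 8·2 + 10·2 + 3 = 65
  Ana: 13·3 + 8·1 + 10·0 + 0 = 47
Fay has the highest total.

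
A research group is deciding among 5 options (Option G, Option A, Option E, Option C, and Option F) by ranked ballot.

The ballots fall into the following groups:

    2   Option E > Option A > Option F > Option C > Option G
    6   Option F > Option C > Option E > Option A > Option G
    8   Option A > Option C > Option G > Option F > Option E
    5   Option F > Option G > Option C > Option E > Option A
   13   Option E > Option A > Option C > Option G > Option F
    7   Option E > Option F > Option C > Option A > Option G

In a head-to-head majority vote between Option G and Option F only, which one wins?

Ballots ranking Option G above Option F: 8+13 = 21.
Ballots ranking Option F above Option G: 2+6+5+7 = 20.
Option G wins the head-to-head, 21–20.

Option G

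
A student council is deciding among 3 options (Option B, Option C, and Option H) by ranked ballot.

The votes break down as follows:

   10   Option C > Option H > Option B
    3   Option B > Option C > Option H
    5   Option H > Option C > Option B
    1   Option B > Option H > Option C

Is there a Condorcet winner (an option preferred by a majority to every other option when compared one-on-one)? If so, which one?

Head-to-head results (19 voters total):
Option B vs Option C: Option C wins 15–4.
Option B vs Option H: Option H wins 15–4.
Option C vs Option H: Option C wins 13–6.
Option C beats each rival — Option B (15–4), Option H (13–6) — so Option C is the Condorcet winner.

Option C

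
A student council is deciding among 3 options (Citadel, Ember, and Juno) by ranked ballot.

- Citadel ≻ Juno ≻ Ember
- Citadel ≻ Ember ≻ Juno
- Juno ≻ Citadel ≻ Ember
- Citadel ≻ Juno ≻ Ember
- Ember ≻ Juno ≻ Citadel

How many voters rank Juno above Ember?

3

Ballots ranking Juno above Ember: 3.
Ballots ranking Ember above Juno: 2.
So 3 of 5 voters prefer Juno to Ember.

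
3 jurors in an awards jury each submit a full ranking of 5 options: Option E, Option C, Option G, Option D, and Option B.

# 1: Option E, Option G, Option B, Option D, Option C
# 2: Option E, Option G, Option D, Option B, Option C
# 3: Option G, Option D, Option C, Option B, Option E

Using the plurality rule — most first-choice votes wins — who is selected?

First-place vote totals:
  Option E: 2
  Option C: 0
  Option G: 1
  Option D: 0
  Option B: 0
Option E has the most first-place votes.

Option E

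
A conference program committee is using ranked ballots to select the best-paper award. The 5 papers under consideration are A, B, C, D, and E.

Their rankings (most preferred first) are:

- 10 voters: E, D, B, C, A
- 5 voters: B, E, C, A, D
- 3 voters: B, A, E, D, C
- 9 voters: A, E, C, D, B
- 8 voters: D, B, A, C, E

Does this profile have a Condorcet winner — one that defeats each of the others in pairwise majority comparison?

No

Head-to-head results (35 voters total):
A vs B: B wins 26–9.
A vs C: A wins 20–15.
A vs D: D wins 18–17.
A vs E: A wins 20–15.
B vs C: B wins 26–9.
B vs D: D wins 27–8.
B vs E: E wins 19–16.
C vs D: D wins 21–14.
C vs E: E wins 27–8.
D vs E: E wins 27–8.
No candidate beats all others: A beats E beats B beats A, a majority cycle.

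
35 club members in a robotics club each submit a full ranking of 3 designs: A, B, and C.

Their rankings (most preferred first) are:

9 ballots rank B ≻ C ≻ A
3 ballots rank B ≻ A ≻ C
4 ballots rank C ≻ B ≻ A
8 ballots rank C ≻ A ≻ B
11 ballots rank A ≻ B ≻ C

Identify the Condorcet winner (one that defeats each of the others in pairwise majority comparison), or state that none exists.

There is no Condorcet winner

Head-to-head results (35 voters total):
A vs B: A wins 19–16.
A vs C: C wins 21–14.
B vs C: B wins 23–12.
No candidate beats all others: A beats B beats C beats A, a majority cycle.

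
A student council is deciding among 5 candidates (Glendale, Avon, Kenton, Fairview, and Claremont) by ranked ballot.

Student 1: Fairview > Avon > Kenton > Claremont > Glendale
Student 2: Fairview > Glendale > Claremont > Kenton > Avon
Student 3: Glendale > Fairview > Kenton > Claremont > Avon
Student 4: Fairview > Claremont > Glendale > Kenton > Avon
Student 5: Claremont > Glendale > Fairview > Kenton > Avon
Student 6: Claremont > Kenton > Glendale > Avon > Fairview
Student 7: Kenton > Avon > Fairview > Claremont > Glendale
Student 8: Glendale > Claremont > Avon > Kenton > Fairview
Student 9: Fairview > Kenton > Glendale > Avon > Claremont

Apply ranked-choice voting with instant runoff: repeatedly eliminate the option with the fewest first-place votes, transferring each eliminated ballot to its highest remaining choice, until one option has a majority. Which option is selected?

Round 1: Fairview 4, Glendale 2, Claremont 2, Kenton 1, Avon 0. Avon has the fewest and is eliminated.
Round 2: Fairview 4, Glendale 2, Claremont 2, Kenton 1. Kenton has the fewest and is eliminated.
Round 3: Fairview 5, Glendale 2, Claremont 2. Fairview has a majority.

Fairview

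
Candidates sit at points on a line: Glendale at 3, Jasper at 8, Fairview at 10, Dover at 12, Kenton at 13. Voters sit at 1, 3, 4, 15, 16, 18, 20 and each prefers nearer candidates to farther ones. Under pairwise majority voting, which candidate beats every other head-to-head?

With single-peaked preferences on a line, the Condorcet winner is the candidate closest to the median voter.
The median voter (position 15) is closest to Kenton at 13.
Check: Kenton vs Fairview — voters closer to Kenton: 4 of 7.

Kenton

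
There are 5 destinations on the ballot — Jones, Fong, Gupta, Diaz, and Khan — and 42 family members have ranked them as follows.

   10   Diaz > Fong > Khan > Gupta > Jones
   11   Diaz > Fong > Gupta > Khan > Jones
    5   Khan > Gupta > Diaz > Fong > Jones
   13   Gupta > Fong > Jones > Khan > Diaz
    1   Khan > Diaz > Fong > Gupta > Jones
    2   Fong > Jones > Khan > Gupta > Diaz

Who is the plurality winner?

First-place vote totals:
  Jones: 0
  Fong: 2
  Gupta: 13
  Diaz: 21
  Khan: 6
Diaz has the most first-place votes.

Diaz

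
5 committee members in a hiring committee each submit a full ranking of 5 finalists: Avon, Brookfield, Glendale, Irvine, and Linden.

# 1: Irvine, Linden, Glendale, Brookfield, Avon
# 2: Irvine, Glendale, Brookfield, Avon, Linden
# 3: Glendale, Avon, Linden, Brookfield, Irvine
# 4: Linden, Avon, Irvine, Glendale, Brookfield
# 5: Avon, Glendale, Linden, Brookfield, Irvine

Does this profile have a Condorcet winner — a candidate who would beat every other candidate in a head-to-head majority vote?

Head-to-head results (5 voters total):
Avon vs Brookfield: Avon wins 3–2.
Avon vs Glendale: Glendale wins 3–2.
Avon vs Irvine: Avon wins 3–2.
Avon vs Linden: Avon wins 3–2.
Brookfield vs Glendale: Glendale wins 5–0.
Brookfield vs Irvine: Irvine wins 3–2.
Brookfield vs Linden: Linden wins 4–1.
Glendale vs Irvine: Irvine wins 3–2.
Glendale vs Linden: Glendale wins 3–2.
Irvine vs Linden: Linden wins 3–2.
No candidate beats all others: Avon beats Irvine beats Glendale beats Avon, a majority cycle.

No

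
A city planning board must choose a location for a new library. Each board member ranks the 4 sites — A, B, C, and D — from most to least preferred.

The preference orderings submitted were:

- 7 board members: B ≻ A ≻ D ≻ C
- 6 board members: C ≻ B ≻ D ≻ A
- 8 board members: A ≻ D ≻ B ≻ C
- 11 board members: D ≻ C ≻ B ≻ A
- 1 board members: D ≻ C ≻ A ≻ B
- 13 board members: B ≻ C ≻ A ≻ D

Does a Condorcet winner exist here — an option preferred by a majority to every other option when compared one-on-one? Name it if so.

B

Head-to-head results (46 voters total):
A vs B: B wins 37–9.
A vs C: C wins 31–15.
A vs D: A wins 28–18.
B vs C: B wins 28–18.
B vs D: B wins 26–20.
C vs D: D wins 27–19.
B beats each rival — A (37–9), C (28–18), D (26–20) — so B is the Condorcet winner.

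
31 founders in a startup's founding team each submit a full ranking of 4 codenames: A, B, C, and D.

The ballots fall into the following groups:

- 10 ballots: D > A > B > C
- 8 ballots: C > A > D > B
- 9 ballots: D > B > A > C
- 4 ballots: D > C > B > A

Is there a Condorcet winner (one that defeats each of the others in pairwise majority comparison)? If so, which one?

Head-to-head results (31 voters total):
A vs B: A wins 18–13.
A vs C: A wins 19–12.
A vs D: D wins 23–8.
B vs C: B wins 19–12.
B vs D: D wins 31–0.
C vs D: D wins 23–8.
D beats each rival — A (23–8), B (31–0), C (23–8) — so D is the Condorcet winner.

D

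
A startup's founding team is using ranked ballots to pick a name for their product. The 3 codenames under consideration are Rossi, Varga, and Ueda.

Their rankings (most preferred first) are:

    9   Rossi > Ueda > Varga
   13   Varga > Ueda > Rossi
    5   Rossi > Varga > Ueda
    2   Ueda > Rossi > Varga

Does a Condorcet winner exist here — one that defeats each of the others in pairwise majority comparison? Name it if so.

Head-to-head results (29 voters total):
Rossi vs Varga: Rossi wins 16–13.
Rossi vs Ueda: Ueda wins 15–14.
Varga vs Ueda: Varga wins 18–11.
No candidate beats all others: Rossi beats Varga beats Ueda beats Rossi, a majority cycle.

No Condorcet winner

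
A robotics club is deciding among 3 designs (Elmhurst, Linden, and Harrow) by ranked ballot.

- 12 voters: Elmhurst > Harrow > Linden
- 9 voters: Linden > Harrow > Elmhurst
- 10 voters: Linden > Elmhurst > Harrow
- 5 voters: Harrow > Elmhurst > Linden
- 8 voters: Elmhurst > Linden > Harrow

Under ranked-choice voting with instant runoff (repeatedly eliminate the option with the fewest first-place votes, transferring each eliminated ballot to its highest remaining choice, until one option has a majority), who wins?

Round 1: Elmhurst 20, Linden 19, Harrow 5. Harrow has the fewest and is eliminated.
Round 2: Elmhurst 25, Linden 19. Elmhurst has a majority.

Elmhurst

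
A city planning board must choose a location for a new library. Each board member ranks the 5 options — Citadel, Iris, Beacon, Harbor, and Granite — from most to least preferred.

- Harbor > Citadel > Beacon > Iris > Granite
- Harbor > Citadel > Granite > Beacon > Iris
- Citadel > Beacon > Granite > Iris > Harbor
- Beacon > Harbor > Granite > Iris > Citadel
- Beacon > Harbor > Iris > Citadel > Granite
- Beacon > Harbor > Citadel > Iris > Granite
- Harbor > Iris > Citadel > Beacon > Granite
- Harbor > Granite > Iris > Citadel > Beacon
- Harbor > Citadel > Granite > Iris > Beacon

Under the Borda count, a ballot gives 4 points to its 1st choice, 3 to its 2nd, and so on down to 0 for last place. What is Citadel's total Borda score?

19

Borda scores:
  Citadel: 3 + 3 + 4 + 0 + 1 + 2 + 2 + 1 + 3 = 19
  Iris: 1 + 0 + 1 + 1 + 2 + 1 + 3 + 2 + 1 = 12
  Beacon: 2 + 1 + 3 + 4 + 4 + 4 + 1 + 0 + 0 = 19
  Harbor: 4 + 4 + 0 + 3 + 3 + 3 + 4 + 4 + 4 = 29
  Granite: 0 + 2 + 2 + 2 + 0 + 0 + 0 + 3 + 2 = 11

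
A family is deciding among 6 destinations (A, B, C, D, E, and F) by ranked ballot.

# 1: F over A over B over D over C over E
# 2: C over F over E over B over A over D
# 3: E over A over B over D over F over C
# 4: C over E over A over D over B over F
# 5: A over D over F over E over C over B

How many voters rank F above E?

3

Ballots ranking F above E: 3.
Ballots ranking E above F: 2.
So 3 of 5 voters prefer F to E.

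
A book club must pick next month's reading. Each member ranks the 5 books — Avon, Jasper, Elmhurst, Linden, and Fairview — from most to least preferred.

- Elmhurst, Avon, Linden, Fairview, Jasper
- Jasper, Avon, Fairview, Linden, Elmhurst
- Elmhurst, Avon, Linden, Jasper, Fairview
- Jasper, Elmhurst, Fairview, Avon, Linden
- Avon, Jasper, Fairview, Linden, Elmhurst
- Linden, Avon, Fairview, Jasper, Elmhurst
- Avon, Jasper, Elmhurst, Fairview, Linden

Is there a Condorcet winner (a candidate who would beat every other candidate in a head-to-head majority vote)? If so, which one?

Head-to-head results (7 voters total):
Avon vs Jasper: Avon wins 5–2.
Avon vs Elmhurst: Avon wins 4–3.
Avon vs Linden: Avon wins 6–1.
Avon vs Fairview: Avon wins 6–1.
Jasper vs Elmhurst: Jasper wins 5–2.
Jasper vs Linden: Jasper wins 4–3.
Jasper vs Fairview: Jasper wins 5–2.
Elmhurst vs Linden: Elmhurst wins 4–3.
Elmhurst vs Fairview: Elmhurst wins 4–3.
Linden vs Fairview: Fairview wins 4–3.
Avon beats each rival — Jasper (5–2), Elmhurst (4–3), Linden (6–1), Fairview (6–1) — so Avon is the Condorcet winner.

Avon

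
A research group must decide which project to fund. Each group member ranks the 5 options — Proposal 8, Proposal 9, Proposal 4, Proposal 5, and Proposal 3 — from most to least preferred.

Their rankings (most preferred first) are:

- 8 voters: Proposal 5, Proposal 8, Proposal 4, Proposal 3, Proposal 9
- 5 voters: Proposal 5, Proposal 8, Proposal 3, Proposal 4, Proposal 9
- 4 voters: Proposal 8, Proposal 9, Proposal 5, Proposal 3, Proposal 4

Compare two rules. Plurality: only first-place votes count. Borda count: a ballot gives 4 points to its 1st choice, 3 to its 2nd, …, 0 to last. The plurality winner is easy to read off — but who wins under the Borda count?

Plurality first-place counts: Proposal 8 4, Proposal 9 0, Proposal 4 0, Proposal 5 13, Proposal 3 0 → Proposal 5.
Borda totals: Proposal 8 55, Proposal 9 12, Proposal 4 21, Proposal 5 60, Proposal 3 22 → Proposal 5.

Proposal 5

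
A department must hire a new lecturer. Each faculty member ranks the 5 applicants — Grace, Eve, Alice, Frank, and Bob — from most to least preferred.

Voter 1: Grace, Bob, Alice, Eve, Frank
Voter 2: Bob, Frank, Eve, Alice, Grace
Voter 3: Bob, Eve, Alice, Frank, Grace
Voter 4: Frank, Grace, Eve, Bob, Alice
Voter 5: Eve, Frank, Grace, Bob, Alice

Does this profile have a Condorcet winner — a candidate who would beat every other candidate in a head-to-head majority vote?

No

Head-to-head results (5 voters total):
Grace vs Eve: Eve wins 3–2.
Grace vs Alice: Grace wins 3–2.
Grace vs Frank: Frank wins 4–1.
Grace vs Bob: Grace wins 3–2.
Eve vs Alice: Eve wins 4–1.
Eve vs Frank: Eve wins 3–2.
Eve vs Bob: Bob wins 3–2.
Alice vs Frank: Frank wins 3–2.
Alice vs Bob: Bob wins 5–0.
Frank vs Bob: Bob wins 3–2.
No candidate beats all others: Grace beats Bob beats Eve beats Grace, a majority cycle.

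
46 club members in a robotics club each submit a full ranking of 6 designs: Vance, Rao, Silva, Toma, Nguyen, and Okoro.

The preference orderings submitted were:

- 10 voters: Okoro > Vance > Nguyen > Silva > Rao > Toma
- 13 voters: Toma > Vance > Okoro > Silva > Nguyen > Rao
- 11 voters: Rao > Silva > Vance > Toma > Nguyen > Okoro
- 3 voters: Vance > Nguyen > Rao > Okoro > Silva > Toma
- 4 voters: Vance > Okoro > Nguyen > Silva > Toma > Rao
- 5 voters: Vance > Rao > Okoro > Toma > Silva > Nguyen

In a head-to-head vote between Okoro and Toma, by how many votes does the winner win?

2

Ballots ranking Okoro above Toma: 10+3+4+5 = 22.
Ballots ranking Toma above Okoro: 13+11 = 24.
Toma wins 24–22, a margin of 2.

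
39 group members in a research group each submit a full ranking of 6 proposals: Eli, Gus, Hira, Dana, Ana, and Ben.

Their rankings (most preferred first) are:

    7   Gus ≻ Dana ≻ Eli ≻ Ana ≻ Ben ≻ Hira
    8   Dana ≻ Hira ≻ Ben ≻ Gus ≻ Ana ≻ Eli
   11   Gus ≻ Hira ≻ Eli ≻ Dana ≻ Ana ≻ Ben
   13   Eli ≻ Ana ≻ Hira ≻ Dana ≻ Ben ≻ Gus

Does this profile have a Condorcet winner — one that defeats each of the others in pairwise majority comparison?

No

Head-to-head results (39 voters total):
Eli vs Gus: Gus wins 26–13.
Eli vs Hira: Eli wins 20–19.
Eli vs Dana: Eli wins 24–15.
Eli vs Ana: Eli wins 31–8.
Eli vs Ben: Eli wins 31–8.
Gus vs Hira: Hira wins 21–18.
Gus vs Dana: Dana wins 21–18.
Gus vs Ana: Gus wins 26–13.
Gus vs Ben: Ben wins 21–18.
Hira vs Dana: Hira wins 24–15.
Hira vs Ana: Ana wins 20–19.
Hira vs Ben: Hira wins 32–7.
Dana vs Ana: Dana wins 26–13.
Dana vs Ben: Dana wins 39–0.
Ana vs Ben: Ana wins 31–8.
No candidate beats all others: Eli beats Hira beats Gus beats Eli, a majority cycle.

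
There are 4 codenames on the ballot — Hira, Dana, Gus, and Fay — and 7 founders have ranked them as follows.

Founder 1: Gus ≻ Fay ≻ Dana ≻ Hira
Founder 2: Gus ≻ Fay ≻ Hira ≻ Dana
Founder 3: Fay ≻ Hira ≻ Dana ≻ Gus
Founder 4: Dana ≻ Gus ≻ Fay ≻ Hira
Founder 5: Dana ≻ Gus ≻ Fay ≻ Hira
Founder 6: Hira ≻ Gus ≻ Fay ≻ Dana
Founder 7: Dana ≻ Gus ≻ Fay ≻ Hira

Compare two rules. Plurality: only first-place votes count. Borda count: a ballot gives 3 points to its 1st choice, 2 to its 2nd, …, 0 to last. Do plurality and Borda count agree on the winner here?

Plurality first-place counts: Hira 1, Dana 3, Gus 2, Fay 1 → Dana.
Borda totals: Hira 6, Dana 11, Gus 14, Fay 11 → Gus.
The two rules disagree: plurality picks Dana, Borda picks Gus.

No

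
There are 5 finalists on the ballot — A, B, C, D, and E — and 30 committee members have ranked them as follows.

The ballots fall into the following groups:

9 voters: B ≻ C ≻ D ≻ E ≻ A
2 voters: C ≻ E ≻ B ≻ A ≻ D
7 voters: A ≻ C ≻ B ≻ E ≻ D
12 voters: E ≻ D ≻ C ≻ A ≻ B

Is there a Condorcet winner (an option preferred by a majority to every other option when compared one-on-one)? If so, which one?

C

Head-to-head results (30 voters total):
A vs B: A wins 19–11.
A vs C: C wins 23–7.
A vs D: D wins 21–9.
A vs E: E wins 23–7.
B vs C: C wins 21–9.
B vs D: B wins 18–12.
B vs E: B wins 16–14.
C vs D: C wins 18–12.
C vs E: C wins 18–12.
D vs E: E wins 21–9.
C beats each rival — A (23–7), B (21–9), D (18–12), E (18–12) — so C is the Condorcet winner.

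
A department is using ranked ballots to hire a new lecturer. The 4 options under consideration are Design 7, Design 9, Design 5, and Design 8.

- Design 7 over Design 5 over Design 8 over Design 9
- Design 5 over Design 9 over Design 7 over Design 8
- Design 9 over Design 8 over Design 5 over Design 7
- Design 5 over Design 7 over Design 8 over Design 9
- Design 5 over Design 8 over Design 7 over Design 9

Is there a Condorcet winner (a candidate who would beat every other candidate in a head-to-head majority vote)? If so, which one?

Design 5

Head-to-head results (5 voters total):
Design 7 vs Design 9: Design 7 wins 3–2.
Design 7 vs Design 5: Design 5 wins 4–1.
Design 7 vs Design 8: Design 7 wins 3–2.
Design 9 vs Design 5: Design 5 wins 4–1.
Design 9 vs Design 8: Design 8 wins 3–2.
Design 5 vs Design 8: Design 5 wins 4–1.
Design 5 beats each rival — Design 7 (4–1), Design 9 (4–1), Design 8 (4–1) — so Design 5 is the Condorcet winner.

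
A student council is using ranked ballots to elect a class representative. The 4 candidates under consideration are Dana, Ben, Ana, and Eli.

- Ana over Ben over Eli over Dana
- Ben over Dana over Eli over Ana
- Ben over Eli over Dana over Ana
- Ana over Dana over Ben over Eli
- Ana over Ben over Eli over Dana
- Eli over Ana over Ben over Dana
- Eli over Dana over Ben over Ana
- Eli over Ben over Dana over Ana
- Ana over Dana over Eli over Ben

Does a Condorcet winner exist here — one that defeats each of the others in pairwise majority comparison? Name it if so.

There is no Condorcet winner

Head-to-head results (9 voters total):
Dana vs Ben: Ben wins 6–3.
Dana vs Ana: Ana wins 5–4.
Dana vs Eli: Eli wins 6–3.
Ben vs Ana: Ana wins 5–4.
Ben vs Eli: Ben wins 5–4.
Ana vs Eli: Eli wins 5–4.
No candidate beats all others: Ben beats Eli beats Ana beats Ben, a majority cycle.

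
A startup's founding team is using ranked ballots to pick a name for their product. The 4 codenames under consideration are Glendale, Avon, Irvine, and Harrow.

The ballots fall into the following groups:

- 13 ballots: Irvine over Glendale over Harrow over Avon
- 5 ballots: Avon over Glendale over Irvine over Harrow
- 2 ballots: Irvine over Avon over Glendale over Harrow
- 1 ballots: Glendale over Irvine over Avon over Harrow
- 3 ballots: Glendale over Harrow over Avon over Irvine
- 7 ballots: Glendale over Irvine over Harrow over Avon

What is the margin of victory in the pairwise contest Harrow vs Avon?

Ballots ranking Harrow above Avon: 13+3+7 = 23.
Ballots ranking Avon above Harrow: 5+2+1 = 8.
Harrow wins 23–8, a margin of 15.

15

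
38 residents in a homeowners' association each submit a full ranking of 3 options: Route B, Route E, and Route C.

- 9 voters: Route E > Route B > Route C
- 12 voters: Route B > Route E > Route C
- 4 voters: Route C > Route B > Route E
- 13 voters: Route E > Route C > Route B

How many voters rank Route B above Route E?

16

Ballots ranking Route B above Route E: 12+4 = 16.
Ballots ranking Route E above Route B: 9+13 = 22.
So 16 of 38 voters prefer Route B to Route E.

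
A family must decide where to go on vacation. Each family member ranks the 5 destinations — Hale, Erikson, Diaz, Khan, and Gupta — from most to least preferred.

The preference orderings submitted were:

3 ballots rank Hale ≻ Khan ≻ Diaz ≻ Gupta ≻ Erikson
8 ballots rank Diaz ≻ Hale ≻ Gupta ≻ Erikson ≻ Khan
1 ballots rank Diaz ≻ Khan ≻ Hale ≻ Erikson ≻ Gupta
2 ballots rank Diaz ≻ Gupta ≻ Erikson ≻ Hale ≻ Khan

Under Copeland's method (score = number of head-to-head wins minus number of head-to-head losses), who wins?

Pairwise results:
  Hale vs Erikson: Hale wins 12–2.
  Hale vs Diaz: Diaz wins 11–3.
  Hale vs Khan: Hale wins 13–1.
  Hale vs Gupta: Hale wins 12–2.
  Erikson vs Diaz: Diaz wins 14–0.
  Erikson vs Khan: Erikson wins 10–4.
  Erikson vs Gupta: Gupta wins 13–1.
  Diaz vs Khan: Diaz wins 11–3.
  Diaz vs Gupta: Diaz wins 14–0.
  Khan vs Gupta: Gupta wins 10–4.
Copeland scores (wins − losses):
  Hale: 3 − 1 = 2
  Erikson: 1 − 3 = -2
  Diaz: 4 − 0 = 4
  Khan: 0 − 4 = -4
  Gupta: 2 − 2 = 0
Diaz has the best Copeland score.

Diaz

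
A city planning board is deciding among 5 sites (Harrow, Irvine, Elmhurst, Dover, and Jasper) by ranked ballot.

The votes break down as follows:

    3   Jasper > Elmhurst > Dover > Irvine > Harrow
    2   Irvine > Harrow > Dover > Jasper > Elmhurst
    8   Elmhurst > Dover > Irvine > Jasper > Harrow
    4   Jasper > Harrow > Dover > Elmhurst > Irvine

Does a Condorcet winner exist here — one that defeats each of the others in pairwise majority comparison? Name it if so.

Head-to-head results (17 voters total):
Harrow vs Irvine: Irvine wins 13–4.
Harrow vs Elmhurst: Elmhurst wins 11–6.
Harrow vs Dover: Dover wins 11–6.
Harrow vs Jasper: Jasper wins 15–2.
Irvine vs Elmhurst: Elmhurst wins 15–2.
Irvine vs Dover: Dover wins 15–2.
Irvine vs Jasper: Irvine wins 10–7.
Elmhurst vs Dover: Elmhurst wins 11–6.
Elmhurst vs Jasper: Jasper wins 9–8.
Dover vs Jasper: Dover wins 10–7.
No candidate beats all others: Irvine beats Jasper beats Elmhurst beats Irvine, a majority cycle.

No Condorcet winner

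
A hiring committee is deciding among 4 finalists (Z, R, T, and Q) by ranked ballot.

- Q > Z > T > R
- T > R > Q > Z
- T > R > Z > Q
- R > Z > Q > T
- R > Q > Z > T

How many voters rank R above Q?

Ballots ranking R above Q: 4.
Ballots ranking Q above R: 1.
So 4 of 5 voters prefer R to Q.

4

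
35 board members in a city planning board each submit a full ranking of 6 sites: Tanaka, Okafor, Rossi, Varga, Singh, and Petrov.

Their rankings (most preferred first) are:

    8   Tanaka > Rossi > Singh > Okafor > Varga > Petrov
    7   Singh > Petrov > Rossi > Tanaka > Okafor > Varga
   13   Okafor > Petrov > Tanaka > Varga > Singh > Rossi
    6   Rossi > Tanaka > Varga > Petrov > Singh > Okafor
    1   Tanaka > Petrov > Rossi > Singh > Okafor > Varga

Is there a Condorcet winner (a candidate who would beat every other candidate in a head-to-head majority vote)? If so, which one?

There is no Condorcet winner

Head-to-head results (35 voters total):
Tanaka vs Okafor: Tanaka wins 22–13.
Tanaka vs Rossi: Tanaka wins 22–13.
Tanaka vs Varga: Tanaka wins 35–0.
Tanaka vs Singh: Tanaka wins 28–7.
Tanaka vs Petrov: Petrov wins 20–15.
Okafor vs Rossi: Rossi wins 22–13.
Okafor vs Varga: Okafor wins 29–6.
Okafor vs Singh: Singh wins 22–13.
Okafor vs Petrov: Okafor wins 21–14.
Rossi vs Varga: Rossi wins 22–13.
Rossi vs Singh: Singh wins 20–15.
Rossi vs Petrov: Petrov wins 21–14.
Varga vs Singh: Varga wins 19–16.
Varga vs Petrov: Petrov wins 21–14.
Singh vs Petrov: Petrov wins 20–15.
No candidate beats all others: Tanaka beats Okafor beats Petrov beats Tanaka, a majority cycle.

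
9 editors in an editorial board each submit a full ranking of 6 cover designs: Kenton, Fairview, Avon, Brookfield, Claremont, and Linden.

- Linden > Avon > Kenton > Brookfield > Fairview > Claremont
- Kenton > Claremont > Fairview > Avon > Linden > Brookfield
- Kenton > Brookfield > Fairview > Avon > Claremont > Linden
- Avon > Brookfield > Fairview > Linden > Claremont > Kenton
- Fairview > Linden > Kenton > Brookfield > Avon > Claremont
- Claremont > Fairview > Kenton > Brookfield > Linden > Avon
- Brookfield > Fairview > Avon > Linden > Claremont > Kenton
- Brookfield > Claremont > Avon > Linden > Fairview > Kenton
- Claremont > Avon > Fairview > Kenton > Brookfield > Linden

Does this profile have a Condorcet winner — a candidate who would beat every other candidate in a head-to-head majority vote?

Head-to-head results (9 voters total):
Kenton vs Fairview: Fairview wins 6–3.
Kenton vs Avon: Avon wins 5–4.
Kenton vs Brookfield: Kenton wins 6–3.
Kenton vs Claremont: Claremont wins 5–4.
Kenton vs Linden: Linden wins 5–4.
Fairview vs Avon: Fairview wins 5–4.
Fairview vs Brookfield: Brookfield wins 5–4.
Fairview vs Claremont: Fairview wins 5–4.
Fairview vs Linden: Fairview wins 7–2.
Avon vs Brookfield: Brookfield wins 5–4.
Avon vs Claremont: Avon wins 5–4.
Avon vs Linden: Avon wins 6–3.
Brookfield vs Claremont: Brookfield wins 6–3.
Brookfield vs Linden: Brookfield wins 6–3.
Claremont vs Linden: Claremont wins 5–4.
No candidate beats all others: Kenton beats Brookfield beats Fairview beats Kenton, a majority cycle.

No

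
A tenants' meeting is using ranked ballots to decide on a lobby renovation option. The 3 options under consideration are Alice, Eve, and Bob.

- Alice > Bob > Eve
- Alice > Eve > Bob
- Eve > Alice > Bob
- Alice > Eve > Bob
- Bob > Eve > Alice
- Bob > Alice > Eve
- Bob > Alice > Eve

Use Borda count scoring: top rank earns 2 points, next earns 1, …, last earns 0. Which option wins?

Borda scores:
  Alice: 2 + 2 + 1 + 2 + 0 + 1 + 1 = 9
  Eve: 0 + 1 + 2 + 1 + 1 + 0 + 0 = 5
  Bob: 1 + 0 + 0 + 0 + 2 + 2 + 2 = 7
Alice has the highest total.

Alice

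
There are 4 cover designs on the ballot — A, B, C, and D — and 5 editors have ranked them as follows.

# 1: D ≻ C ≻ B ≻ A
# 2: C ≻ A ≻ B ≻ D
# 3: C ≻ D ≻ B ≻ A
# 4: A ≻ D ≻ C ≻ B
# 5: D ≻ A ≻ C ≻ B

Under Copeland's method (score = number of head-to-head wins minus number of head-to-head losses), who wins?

D

Pairwise results:
  A vs B: A wins 3–2.
  A vs C: C wins 3–2.
  A vs D: D wins 3–2.
  B vs C: C wins 5–0.
  B vs D: D wins 4–1.
  C vs D: D wins 3–2.
Copeland scores (wins − losses):
  A: 1 − 2 = -1
  B: 0 − 3 = -3
  C: 2 − 1 = 1
  D: 3 − 0 = 3
D has the best Copeland score.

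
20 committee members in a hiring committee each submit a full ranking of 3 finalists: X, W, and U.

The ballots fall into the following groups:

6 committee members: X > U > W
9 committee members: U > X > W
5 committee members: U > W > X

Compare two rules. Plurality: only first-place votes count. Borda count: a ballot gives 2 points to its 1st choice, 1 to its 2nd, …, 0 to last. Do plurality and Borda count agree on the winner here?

Plurality first-place counts: X 6, W 0, U 14 → U.
Borda totals: X 21, W 5, U 34 → U.
The two rules agree on U.

Yes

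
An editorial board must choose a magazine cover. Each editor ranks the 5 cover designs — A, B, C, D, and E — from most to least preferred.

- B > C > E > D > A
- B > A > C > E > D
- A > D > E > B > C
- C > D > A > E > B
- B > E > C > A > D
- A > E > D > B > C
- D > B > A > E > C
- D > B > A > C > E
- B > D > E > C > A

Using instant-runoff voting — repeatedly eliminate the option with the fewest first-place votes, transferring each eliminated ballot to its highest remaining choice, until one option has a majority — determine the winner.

D

Round 1: B 4, A 2, D 2, C 1, E 0. E has the fewest and is eliminated.
Round 2: B 4, A 2, D 2, C 1. C has the fewest and is eliminated.
Round 3: B 4, D 3, A 2. A has the fewest and is eliminated.
Round 4: D 5, B 4. D has a majority.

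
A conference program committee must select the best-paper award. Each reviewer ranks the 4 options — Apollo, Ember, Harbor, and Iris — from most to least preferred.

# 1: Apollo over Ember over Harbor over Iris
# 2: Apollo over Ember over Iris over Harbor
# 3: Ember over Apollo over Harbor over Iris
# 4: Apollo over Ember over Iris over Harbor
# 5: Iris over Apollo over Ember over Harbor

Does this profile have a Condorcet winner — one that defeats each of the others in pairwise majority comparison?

Head-to-head results (5 voters total):
Apollo vs Ember: Apollo wins 4–1.
Apollo vs Harbor: Apollo wins 5–0.
Apollo vs Iris: Apollo wins 4–1.
Ember vs Harbor: Ember wins 5–0.
Ember vs Iris: Ember wins 4–1.
Harbor vs Iris: Iris wins 3–2.
Apollo beats each rival — Ember (4–1), Harbor (5–0), Iris (4–1) — so Apollo is the Condorcet winner.

Yes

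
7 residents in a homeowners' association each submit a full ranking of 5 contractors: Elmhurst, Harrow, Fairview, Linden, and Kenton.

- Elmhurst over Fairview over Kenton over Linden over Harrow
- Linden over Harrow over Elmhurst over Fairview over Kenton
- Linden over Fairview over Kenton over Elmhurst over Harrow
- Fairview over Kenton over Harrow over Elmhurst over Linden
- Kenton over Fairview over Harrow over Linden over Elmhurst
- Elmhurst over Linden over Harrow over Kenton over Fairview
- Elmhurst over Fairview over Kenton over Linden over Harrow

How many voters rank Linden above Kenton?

3

Ballots ranking Linden above Kenton: 3.
Ballots ranking Kenton above Linden: 4.
So 3 of 7 voters prefer Linden to Kenton.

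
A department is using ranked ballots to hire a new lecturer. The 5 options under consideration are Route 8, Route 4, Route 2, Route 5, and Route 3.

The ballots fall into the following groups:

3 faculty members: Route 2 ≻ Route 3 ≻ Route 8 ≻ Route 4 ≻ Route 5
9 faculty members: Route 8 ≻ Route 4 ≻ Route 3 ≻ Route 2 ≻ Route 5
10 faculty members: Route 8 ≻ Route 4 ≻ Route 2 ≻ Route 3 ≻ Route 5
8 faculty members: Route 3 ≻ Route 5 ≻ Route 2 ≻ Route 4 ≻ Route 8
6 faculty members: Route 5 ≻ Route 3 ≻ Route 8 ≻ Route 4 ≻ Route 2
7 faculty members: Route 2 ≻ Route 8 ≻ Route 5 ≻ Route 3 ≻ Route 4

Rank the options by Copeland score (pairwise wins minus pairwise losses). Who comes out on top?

Route 8

Pairwise results:
  Route 8 vs Route 4: Route 8 wins 35–8.
  Route 8 vs Route 2: Route 8 wins 25–18.
  Route 8 vs Route 5: Route 8 wins 29–14.
  Route 8 vs Route 3: Route 8 wins 26–17.
  Route 4 vs Route 2: Route 4 wins 25–18.
  Route 4 vs Route 5: Route 4 wins 22–21.
  Route 4 vs Route 3: Route 3 wins 24–19.
  Route 2 vs Route 5: Route 2 wins 29–14.
  Route 2 vs Route 3: Route 3 wins 23–20.
  Route 5 vs Route 3: Route 3 wins 30–13.
Copeland scores (wins − losses):
  Route 8: 4 − 0 = 4
  Route 4: 2 − 2 = 0
  Route 2: 1 − 3 = -2
  Route 5: 0 − 4 = -4
  Route 3: 3 − 1 = 2
Route 8 has the best Copeland score.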